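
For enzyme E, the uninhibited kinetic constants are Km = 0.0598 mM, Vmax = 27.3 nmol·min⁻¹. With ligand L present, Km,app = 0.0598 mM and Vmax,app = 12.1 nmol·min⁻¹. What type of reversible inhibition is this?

Vmax decreases (27.3 → 12.1 nmol·min⁻¹) while Km is unchanged — pure noncompetitive inhibition.

noncompetitive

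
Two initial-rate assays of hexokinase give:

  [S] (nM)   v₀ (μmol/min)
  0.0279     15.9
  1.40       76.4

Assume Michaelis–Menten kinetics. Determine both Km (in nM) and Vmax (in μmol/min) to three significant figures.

Km = 0.117 nM; Vmax = 82.8 μmol/min

In reciprocal form, 1/v = (Km/Vmax)·(1/[S]) + 1/Vmax. The two points give (1/[S], 1/v) = (35.84, 0.06289) and (0.7143, 0.01309).
Slope = (0.06289 − 0.01309)/(35.84 − 0.7143) = 0.001418; intercept = 0.06289 − 0.001418×35.84 = 0.01208.
Vmax = 1/intercept = 82.8 μmol/min; Km = slope × Vmax = 0.001418 × 82.8 = 0.117 nM.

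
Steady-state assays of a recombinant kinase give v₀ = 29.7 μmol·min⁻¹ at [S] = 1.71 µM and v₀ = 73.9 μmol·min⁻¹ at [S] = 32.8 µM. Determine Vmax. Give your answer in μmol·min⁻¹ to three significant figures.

80.5 μmol·min⁻¹

In reciprocal form, 1/v = (Km/Vmax)·(1/[S]) + 1/Vmax. The two points give (1/[S], 1/v) = (0.5848, 0.03367) and (0.03049, 0.01353).
Slope = (0.03367 − 0.01353)/(0.5848 − 0.03049) = 0.03633; intercept = 0.03367 − 0.03633×0.5848 = 0.01242.
Vmax = 1/intercept = 80.5 μmol·min⁻¹; Km = slope × Vmax = 0.03633 × 80.5 = 2.92 µM.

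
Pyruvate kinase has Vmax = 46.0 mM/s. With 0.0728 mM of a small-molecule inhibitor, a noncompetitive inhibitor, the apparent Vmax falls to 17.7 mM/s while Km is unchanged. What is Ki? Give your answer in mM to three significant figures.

0.0455 mM

Noncompetitive: Vmax,app = Vmax/α with α = 1 + [I]/Ki.
α = Vmax/Vmax,app = 46.0/17.7 = 2.599.
Since α = 1 + [I]/Ki, [I]/Ki = 2.599 − 1 = 1.599 and Ki = 0.0728/1.599 = 0.0455 mM.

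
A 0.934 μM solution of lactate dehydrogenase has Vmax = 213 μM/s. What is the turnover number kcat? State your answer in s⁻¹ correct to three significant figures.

kcat = Vmax/[E]total = 213 μM/s / 0.934 μM = 228 s⁻¹.

228 s⁻¹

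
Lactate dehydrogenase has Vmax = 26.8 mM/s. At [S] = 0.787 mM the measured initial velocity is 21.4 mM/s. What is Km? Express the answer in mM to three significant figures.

0.199 mM

From v = Vmax[S]/(Km+[S]), Km = [S](Vmax − v)/v.
Km = 0.787 × (26.8 − 21.4) / 21.4 = 4.250/21.4 = 0.199 mM.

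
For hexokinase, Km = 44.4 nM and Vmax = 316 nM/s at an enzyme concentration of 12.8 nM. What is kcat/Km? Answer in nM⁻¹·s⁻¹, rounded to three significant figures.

kcat = Vmax/[E]total = 316/12.8 = 24.7 s⁻¹.
kcat/Km = 24.7/44.4 = 0.556 nM⁻¹·s⁻¹.

0.556 nM⁻¹·s⁻¹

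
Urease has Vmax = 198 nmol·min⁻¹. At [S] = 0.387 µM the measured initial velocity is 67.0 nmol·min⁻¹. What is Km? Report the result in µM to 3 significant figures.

0.757 µM

v/Vmax = 67.0/198 = 0.3384 = [S]/(Km+[S]).
So Km + [S] = [S]/0.3384 = 1.144 µM, giving Km = 1.144 − 0.387 = 0.757 µM.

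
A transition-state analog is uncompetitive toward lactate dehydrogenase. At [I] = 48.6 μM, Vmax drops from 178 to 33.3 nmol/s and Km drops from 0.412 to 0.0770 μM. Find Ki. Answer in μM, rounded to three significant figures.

Uncompetitive: Vmax,app = Vmax/α (and Km,app = Km/α) with α = 1 + [I]/Ki.
α = Vmax/Vmax,app = 178/33.3 = 5.345.
Ki = [I]/(α − 1) = 48.6/4.345 = 11.2 μM.

11.2 μM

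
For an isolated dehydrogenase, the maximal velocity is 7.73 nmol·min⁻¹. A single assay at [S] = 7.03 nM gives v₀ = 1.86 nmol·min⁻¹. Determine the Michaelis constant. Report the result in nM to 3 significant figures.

22.2 nM

v/Vmax = 1.86/7.73 = 0.2406 = [S]/(Km+[S]).
So Km + [S] = [S]/0.2406 = 29.22 nM, giving Km = 29.22 − 7.03 = 22.2 nM.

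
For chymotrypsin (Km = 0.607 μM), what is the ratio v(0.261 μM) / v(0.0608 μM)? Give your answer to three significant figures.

3.30

The fractional saturations are [S]/(Km+[S]) = 0.0608/0.6678 = 0.09105 and 0.261/0.8680 = 0.3007.
v₂/v₁ is just their ratio: 0.3007/0.09105 = 3.30.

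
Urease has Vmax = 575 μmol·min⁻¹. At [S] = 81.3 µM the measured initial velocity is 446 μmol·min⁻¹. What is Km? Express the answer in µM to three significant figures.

v/Vmax = 446/575 = 0.7757 = [S]/(Km+[S]).
So Km + [S] = [S]/0.7757 = 104.8 µM, giving Km = 104.8 − 81.3 = 23.5 µM.

23.5 µM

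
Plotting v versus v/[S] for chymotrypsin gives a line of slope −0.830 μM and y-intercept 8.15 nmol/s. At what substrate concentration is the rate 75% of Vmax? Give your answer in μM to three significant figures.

2.49 μM

The Eadie–Hofstee slope gives Km = 0.830 μM (slope = −Km).
v/Vmax = [S]/(Km+[S]) = 0.75 ⇒ [S] = Km·0.75/(1−0.75) = 0.830 × 3.000 = 2.49 μM.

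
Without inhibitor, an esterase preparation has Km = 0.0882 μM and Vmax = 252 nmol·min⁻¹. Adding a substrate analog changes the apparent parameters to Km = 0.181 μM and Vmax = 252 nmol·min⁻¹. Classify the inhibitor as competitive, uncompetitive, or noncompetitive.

Km increases (0.0882 → 0.181 μM) while Vmax is unchanged — the hallmark of competitive inhibition.

competitive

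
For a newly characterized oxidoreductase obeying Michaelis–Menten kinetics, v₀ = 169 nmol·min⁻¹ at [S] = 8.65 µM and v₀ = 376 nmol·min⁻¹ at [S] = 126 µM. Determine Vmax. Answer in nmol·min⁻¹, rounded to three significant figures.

In reciprocal form, 1/v = (Km/Vmax)·(1/[S]) + 1/Vmax. The two points give (1/[S], 1/v) = (0.1156, 0.005917) and (0.007937, 0.002660).
Slope = (0.005917 − 0.002660)/(0.1156 − 0.007937) = 0.03026; intercept = 0.005917 − 0.03026×0.1156 = 0.002419.
Vmax = 1/intercept = 413 nmol·min⁻¹; Km = slope × Vmax = 0.03026 × 413 = 12.5 µM.

413 nmol·min⁻¹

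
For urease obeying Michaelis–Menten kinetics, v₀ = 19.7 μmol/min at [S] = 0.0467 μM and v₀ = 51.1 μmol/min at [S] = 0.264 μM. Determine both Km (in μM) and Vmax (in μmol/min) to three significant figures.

In reciprocal form, 1/v = (Km/Vmax)·(1/[S]) + 1/Vmax. The two points give (1/[S], 1/v) = (21.41, 0.05076) and (3.788, 0.01957).
Slope = (0.05076 − 0.01957)/(21.41 − 3.788) = 0.001770; intercept = 0.05076 − 0.001770×21.41 = 0.01287.
Vmax = 1/intercept = 77.7 μmol/min; Km = slope × Vmax = 0.001770 × 77.7 = 0.138 μM.

Km = 0.138 μM; Vmax = 77.7 μmol/min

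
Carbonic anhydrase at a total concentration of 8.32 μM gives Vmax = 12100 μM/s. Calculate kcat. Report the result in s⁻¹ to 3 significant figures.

1450 s⁻¹

kcat = Vmax/[E]total = 12100 μM/s / 8.32 μM = 1450 s⁻¹.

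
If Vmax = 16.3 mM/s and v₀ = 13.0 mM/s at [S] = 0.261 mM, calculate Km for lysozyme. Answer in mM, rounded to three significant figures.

From v = Vmax[S]/(Km+[S]), Km = [S](Vmax − v)/v.
Km = 0.261 × (16.3 − 13.0) / 13.0 = 0.8613/13.0 = 0.0663 mM.

0.0663 mM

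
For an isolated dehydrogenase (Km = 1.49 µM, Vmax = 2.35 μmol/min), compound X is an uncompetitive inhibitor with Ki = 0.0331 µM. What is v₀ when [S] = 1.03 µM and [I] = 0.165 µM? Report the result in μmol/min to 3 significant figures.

With α = 1 + [I]/Ki = 1 + 0.165/0.0331 = 5.985, the uncompetitive rate law is v = (Vmax/α)·[S] / (Km/α + [S]).
v = (2.35/5.985)×1.03 / (1.49/5.985 + 1.03) = 0.4044/1.279 = 0.316 μmol/min.

0.316 μmol/min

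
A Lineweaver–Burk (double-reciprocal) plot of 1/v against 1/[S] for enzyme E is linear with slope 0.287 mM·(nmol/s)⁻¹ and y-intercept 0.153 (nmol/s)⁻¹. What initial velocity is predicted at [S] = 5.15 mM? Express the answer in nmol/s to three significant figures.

4.79 nmol/s

The y-intercept is 1/Vmax, so Vmax = 1/0.153 = 6.54 nmol/s.
The slope is Km/Vmax, so Km = 0.287 × 6.54 = 1.88 mM.
Then v = 6.54 × 5.15/(1.88 + 5.15) = 4.79 nmol/s.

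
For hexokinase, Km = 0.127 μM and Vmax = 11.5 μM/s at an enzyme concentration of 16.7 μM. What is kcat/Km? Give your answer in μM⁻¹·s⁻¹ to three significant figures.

kcat = Vmax/[E]total = 11.5/16.7 = 0.689 s⁻¹.
kcat/Km = 0.689/0.127 = 5.42 μM⁻¹·s⁻¹.

5.42 μM⁻¹·s⁻¹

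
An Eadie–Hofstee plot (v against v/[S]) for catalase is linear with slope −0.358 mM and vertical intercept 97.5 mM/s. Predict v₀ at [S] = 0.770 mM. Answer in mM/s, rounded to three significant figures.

In the Eadie–Hofstee form v = Vmax − Km·(v/[S]), the slope is −Km and the intercept is Vmax, so Km = 0.358 mM and Vmax = 97.5 mM/s.
v = 97.5 × 0.770/(0.358 + 0.770) = 66.6 mM/s.

66.6 mM/s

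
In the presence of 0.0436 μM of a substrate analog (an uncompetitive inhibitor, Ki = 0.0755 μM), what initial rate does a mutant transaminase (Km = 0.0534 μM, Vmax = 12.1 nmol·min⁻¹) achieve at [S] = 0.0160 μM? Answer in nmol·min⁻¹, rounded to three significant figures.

With α = 1 + [I]/Ki = 1 + 0.0436/0.0755 = 1.577, the uncompetitive rate law is v = (Vmax/α)·[S] / (Km/α + [S]).
v = (12.1/1.577)×0.0160 / (0.0534/1.577 + 0.0160) = 0.1227/0.04985 = 2.46 nmol·min⁻¹.

2.46 nmol·min⁻¹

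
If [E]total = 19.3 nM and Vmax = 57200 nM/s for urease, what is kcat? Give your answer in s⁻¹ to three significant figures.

kcat = Vmax/[E]total = 57200 nM/s / 19.3 nM = 2960 s⁻¹.

2960 s⁻¹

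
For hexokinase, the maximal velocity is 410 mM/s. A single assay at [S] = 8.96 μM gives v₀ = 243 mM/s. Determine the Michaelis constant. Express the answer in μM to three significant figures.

6.16 μM

From v = Vmax[S]/(Km+[S]), Km = [S](Vmax − v)/v.
Km = 8.96 × (410 − 243) / 243 = 1496/243 = 6.16 μM.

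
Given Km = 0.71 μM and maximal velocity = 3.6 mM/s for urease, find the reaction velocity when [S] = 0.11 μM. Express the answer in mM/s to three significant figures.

0.483 mM/s

v = Vmax·[S]/(Km + [S]) = 3.6 × 0.11 / (0.71 + 0.11)
  = 0.3960 / 0.8200 = 0.483 mM/s.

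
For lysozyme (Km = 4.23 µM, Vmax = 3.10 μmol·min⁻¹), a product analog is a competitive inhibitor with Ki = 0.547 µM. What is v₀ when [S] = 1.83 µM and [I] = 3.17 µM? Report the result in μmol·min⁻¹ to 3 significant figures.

With α = 1 + [I]/Ki = 1 + 3.17/0.547 = 6.795, the competitive rate law is v = Vmax[S] / (αKm + [S]).
v = 3.10×1.83 / (6.795×4.23 + 1.83) = 5.673/30.57 = 0.186 μmol·min⁻¹.

0.186 μmol·min⁻¹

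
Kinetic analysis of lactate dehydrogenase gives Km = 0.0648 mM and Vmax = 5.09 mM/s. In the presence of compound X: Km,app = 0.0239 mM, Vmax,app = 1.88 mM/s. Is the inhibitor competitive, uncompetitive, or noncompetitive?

uncompetitive

Both Km and Vmax decrease by the same factor (~2.71-fold) — characteristic of uncompetitive inhibition.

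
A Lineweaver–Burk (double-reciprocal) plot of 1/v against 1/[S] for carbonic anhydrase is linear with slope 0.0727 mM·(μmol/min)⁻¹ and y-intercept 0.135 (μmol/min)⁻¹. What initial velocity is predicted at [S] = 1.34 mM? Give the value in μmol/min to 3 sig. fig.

The y-intercept is 1/Vmax, so Vmax = 1/0.135 = 7.41 μmol/min.
The slope is Km/Vmax, so Km = 0.0727 × 7.41 = 0.539 mM.
Then v = 7.41 × 1.34/(0.539 + 1.34) = 5.28 μmol/min.

5.28 μmol/min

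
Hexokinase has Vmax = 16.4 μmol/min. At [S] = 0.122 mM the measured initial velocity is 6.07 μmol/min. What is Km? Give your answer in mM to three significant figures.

0.208 mM

v/Vmax = 6.07/16.4 = 0.3701 = [S]/(Km+[S]).
So Km + [S] = [S]/0.3701 = 0.3296 mM, giving Km = 0.3296 − 0.122 = 0.208 mM.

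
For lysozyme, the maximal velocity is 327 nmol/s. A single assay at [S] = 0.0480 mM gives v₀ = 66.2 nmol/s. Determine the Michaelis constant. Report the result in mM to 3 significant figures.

v/Vmax = 66.2/327 = 0.2024 = [S]/(Km+[S]).
So Km + [S] = [S]/0.2024 = 0.2371 mM, giving Km = 0.2371 − 0.0480 = 0.189 mM.

0.189 mM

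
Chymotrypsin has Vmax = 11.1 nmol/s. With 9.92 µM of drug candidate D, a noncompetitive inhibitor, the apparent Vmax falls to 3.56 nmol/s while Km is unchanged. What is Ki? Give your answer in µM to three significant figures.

4.68 µM

Noncompetitive: Vmax,app = Vmax/α with α = 1 + [I]/Ki.
α = Vmax/Vmax,app = 11.1/3.56 = 3.118.
Since α = 1 + [I]/Ki, [I]/Ki = 3.118 − 1 = 2.118 and Ki = 9.92/2.118 = 4.68 µM.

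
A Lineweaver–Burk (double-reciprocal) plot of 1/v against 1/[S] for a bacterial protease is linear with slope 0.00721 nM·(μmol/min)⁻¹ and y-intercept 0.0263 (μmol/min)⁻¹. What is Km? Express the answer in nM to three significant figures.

y-intercept = 1/Vmax ⇒ Vmax = 38.0 μmol/min; slope = Km/Vmax ⇒ Km = slope × Vmax.
Km = 0.00721 × 38.0 = 0.274 nM.

0.274 nM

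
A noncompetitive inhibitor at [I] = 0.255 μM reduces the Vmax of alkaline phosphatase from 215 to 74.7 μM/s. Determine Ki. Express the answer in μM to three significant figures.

Noncompetitive: Vmax,app = Vmax/α with α = 1 + [I]/Ki.
α = Vmax/Vmax,app = 215/74.7 = 2.878.
Ki = [I]/(α − 1) = 0.255/1.878 = 0.136 μM.

0.136 μM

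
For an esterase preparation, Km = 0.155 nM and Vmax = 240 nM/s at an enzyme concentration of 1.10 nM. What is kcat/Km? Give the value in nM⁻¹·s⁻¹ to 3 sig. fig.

kcat = Vmax/[E]total = 240/1.10 = 218 s⁻¹.
kcat/Km = 218/0.155 = 1410 nM⁻¹·s⁻¹.

1410 nM⁻¹·s⁻¹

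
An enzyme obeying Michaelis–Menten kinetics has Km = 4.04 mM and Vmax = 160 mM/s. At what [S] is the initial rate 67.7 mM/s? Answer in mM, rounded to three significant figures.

The required fractional saturation is v/Vmax = 67.7/160 = 0.4231.
Then [S]/(Km+[S]) = 0.4231 ⇒ [S] = 4.04 × 0.4231/(1 − 0.4231) = 2.96 mM.

2.96 mM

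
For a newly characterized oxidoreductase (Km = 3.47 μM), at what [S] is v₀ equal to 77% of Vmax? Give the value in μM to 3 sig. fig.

11.6 μM

v/Vmax = [S]/(Km+[S]) = 0.77, so [S] = Km·0.77/(1 − 0.77) = 3.47 × 3.348.
[S] = 11.6 μM.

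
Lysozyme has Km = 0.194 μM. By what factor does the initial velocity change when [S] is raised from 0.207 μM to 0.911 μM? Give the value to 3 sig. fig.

1.60

The fractional saturations are [S]/(Km+[S]) = 0.207/0.4010 = 0.5162 and 0.911/1.105 = 0.8244.
v₂/v₁ is just their ratio: 0.8244/0.5162 = 1.60.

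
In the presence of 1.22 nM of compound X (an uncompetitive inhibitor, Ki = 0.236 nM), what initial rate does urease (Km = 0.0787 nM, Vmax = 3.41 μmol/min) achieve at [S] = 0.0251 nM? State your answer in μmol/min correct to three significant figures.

0.366 μmol/min

α = 1 + [I]/Ki = 1 + 1.22/0.236 = 6.169.
For an uncompetitive inhibitor, both parameters are divided by α, giving Vmax/α and Km/α: Km,app = 0.0128 nM, Vmax,app = 0.553 μmol/min.
v = Vmax,app·[S]/(Km,app + [S]) = 0.553 × 0.0251/(0.0128 + 0.0251) = 0.366 μmol/min.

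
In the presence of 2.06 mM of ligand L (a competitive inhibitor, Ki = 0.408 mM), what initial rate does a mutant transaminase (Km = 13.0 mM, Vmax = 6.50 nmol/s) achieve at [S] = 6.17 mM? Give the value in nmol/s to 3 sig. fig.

0.473 nmol/s

With α = 1 + [I]/Ki = 1 + 2.06/0.408 = 6.049, the competitive rate law is v = Vmax[S] / (αKm + [S]).
v = 6.50×6.17 / (6.049×13.0 + 6.17) = 40.10/84.81 = 0.473 nmol/s.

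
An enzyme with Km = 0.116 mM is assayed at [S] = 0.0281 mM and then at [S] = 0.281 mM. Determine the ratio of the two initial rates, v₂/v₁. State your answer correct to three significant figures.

The fractional saturations are [S]/(Km+[S]) = 0.0281/0.1441 = 0.1950 and 0.281/0.3970 = 0.7078.
v₂/v₁ is just their ratio: 0.7078/0.1950 = 3.63.

3.63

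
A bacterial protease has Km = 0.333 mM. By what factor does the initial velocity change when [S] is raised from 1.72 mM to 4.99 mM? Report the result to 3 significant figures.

1.12

Since Vmax cancels, v₂/v₁ = [S]₂(Km+[S]₁) / [S]₁(Km+[S]₂).
= 4.99×(0.333+1.72) / (1.72×(0.333+4.99)) = 10.24/9.156 = 1.12.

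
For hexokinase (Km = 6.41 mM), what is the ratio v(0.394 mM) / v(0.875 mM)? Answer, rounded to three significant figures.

0.482

Since Vmax cancels, v₂/v₁ = [S]₂(Km+[S]₁) / [S]₁(Km+[S]₂).
= 0.394×(6.41+0.875) / (0.875×(6.41+0.394)) = 2.870/5.954 = 0.482.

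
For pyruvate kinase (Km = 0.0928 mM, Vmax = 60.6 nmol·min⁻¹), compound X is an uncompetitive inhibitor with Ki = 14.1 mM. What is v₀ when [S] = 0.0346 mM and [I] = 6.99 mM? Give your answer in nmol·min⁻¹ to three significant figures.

α = 1 + [I]/Ki = 1 + 6.99/14.1 = 1.496.
For an uncompetitive inhibitor, both parameters are divided by α, giving Vmax/α and Km/α: Km,app = 0.0620 mM, Vmax,app = 40.5 nmol·min⁻¹.
v = Vmax,app·[S]/(Km,app + [S]) = 40.5 × 0.0346/(0.0620 + 0.0346) = 14.5 nmol·min⁻¹.

14.5 nmol·min⁻¹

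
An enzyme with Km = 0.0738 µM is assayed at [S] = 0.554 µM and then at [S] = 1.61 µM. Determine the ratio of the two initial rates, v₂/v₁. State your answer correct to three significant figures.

Since Vmax cancels, v₂/v₁ = [S]₂(Km+[S]₁) / [S]₁(Km+[S]₂).
= 1.61×(0.0738+0.554) / (0.554×(0.0738+1.61)) = 1.011/0.9328 = 1.08.

1.08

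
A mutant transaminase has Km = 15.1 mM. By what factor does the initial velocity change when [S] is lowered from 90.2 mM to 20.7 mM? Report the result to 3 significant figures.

The fractional saturations are [S]/(Km+[S]) = 90.2/105.3 = 0.8566 and 20.7/35.80 = 0.5782.
v₂/v₁ is just their ratio: 0.5782/0.8566 = 0.675.

0.675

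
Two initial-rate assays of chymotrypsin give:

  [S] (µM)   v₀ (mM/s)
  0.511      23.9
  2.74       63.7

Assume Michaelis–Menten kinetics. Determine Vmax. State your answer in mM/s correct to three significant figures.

In reciprocal form, 1/v = (Km/Vmax)·(1/[S]) + 1/Vmax. The two points give (1/[S], 1/v) = (1.957, 0.04184) and (0.3650, 0.01570).
Slope = (0.04184 − 0.01570)/(1.957 − 0.3650) = 0.01642; intercept = 0.04184 − 0.01642×1.957 = 0.009705.
Vmax = 1/intercept = 103 mM/s; Km = slope × Vmax = 0.01642 × 103 = 1.69 µM.

103 mM/s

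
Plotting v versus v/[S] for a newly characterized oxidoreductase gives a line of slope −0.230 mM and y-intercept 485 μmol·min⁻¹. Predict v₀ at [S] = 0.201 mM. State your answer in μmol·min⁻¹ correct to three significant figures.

226 μmol·min⁻¹

In the Eadie–Hofstee form v = Vmax − Km·(v/[S]), the slope is −Km and the intercept is Vmax, so Km = 0.230 mM and Vmax = 485 μmol·min⁻¹.
v = 485 × 0.201/(0.230 + 0.201) = 226 μmol·min⁻¹.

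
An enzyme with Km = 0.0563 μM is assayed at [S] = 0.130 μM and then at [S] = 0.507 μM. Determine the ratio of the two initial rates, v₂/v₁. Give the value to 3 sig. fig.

Since Vmax cancels, v₂/v₁ = [S]₂(Km+[S]₁) / [S]₁(Km+[S]₂).
= 0.507×(0.0563+0.130) / (0.130×(0.0563+0.507)) = 0.09445/0.07323 = 1.29.

1.29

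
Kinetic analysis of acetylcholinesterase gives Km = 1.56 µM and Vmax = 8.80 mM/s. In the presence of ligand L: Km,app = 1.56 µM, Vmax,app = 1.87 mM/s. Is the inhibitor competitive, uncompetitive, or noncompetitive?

Vmax decreases (8.80 → 1.87 mM/s) while Km is unchanged — pure noncompetitive inhibition.

noncompetitive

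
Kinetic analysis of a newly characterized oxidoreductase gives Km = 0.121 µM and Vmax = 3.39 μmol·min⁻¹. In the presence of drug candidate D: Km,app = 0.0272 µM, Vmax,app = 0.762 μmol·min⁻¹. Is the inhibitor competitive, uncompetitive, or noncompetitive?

uncompetitive

Both Km and Vmax decrease by the same factor (~4.45-fold) — characteristic of uncompetitive inhibition.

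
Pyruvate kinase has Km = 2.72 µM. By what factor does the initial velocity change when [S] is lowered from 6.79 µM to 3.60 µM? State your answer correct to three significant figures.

Since Vmax cancels, v₂/v₁ = [S]₂(Km+[S]₁) / [S]₁(Km+[S]₂).
= 3.60×(2.72+6.79) / (6.79×(2.72+3.60)) = 34.24/42.91 = 0.798.

0.798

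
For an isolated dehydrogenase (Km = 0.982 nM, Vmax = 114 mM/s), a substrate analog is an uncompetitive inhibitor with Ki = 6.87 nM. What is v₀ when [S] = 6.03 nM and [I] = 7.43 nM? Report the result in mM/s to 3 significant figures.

50.8 mM/s

With α = 1 + [I]/Ki = 1 + 7.43/6.87 = 2.082, the uncompetitive rate law is v = (Vmax/α)·[S] / (Km/α + [S]).
v = (114/2.082)×6.03 / (0.982/2.082 + 6.03) = 330.3/6.502 = 50.8 mM/s.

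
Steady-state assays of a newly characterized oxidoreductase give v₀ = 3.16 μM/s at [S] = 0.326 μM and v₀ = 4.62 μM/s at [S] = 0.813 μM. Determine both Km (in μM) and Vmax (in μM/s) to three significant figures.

In reciprocal form, 1/v = (Km/Vmax)·(1/[S]) + 1/Vmax. The two points give (1/[S], 1/v) = (3.067, 0.3165) and (1.230, 0.2165).
Slope = (0.3165 − 0.2165)/(3.067 − 1.230) = 0.05443; intercept = 0.3165 − 0.05443×3.067 = 0.1495.
Vmax = 1/intercept = 6.69 μM/s; Km = slope × Vmax = 0.05443 × 6.69 = 0.364 μM.

Km = 0.364 μM; Vmax = 6.69 μM/s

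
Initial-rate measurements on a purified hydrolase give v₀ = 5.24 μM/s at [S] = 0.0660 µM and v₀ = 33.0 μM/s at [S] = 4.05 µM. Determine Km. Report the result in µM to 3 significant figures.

0.390 µM

In reciprocal form, 1/v = (Km/Vmax)·(1/[S]) + 1/Vmax. The two points give (1/[S], 1/v) = (15.15, 0.1908) and (0.2469, 0.03030).
Slope = (0.1908 − 0.03030)/(15.15 − 0.2469) = 0.01077; intercept = 0.1908 − 0.01077×15.15 = 0.02764.
Vmax = 1/intercept = 36.2 μM/s; Km = slope × Vmax = 0.01077 × 36.2 = 0.390 µM.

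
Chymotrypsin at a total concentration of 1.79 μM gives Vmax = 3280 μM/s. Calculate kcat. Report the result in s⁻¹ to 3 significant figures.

kcat = Vmax/[E]total = 3280 μM/s / 1.79 μM = 1830 s⁻¹.

1830 s⁻¹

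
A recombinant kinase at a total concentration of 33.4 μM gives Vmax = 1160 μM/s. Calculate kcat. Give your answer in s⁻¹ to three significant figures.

kcat = Vmax/[E]total = 1160 μM/s / 33.4 μM = 34.7 s⁻¹.

34.7 s⁻¹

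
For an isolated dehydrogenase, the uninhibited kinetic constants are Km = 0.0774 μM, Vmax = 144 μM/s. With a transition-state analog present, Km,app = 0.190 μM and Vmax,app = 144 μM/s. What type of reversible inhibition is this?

competitive

Km increases (0.0774 → 0.190 μM) while Vmax is unchanged — the hallmark of competitive inhibition.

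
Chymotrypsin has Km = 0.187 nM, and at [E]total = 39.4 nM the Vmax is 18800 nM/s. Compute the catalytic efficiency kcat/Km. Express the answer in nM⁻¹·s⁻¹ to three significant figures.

kcat = Vmax/[E]total = 18800/39.4 = 477 s⁻¹.
kcat/Km = 477/0.187 = 2550 nM⁻¹·s⁻¹.

2550 nM⁻¹·s⁻¹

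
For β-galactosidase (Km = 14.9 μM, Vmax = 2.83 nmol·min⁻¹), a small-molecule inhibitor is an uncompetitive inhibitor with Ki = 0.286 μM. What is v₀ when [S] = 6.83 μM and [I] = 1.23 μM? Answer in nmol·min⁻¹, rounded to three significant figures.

0.378 nmol·min⁻¹

α = 1 + [I]/Ki = 1 + 1.23/0.286 = 5.301.
For an uncompetitive inhibitor, both parameters are divided by α, giving Vmax/α and Km/α: Km,app = 2.81 μM, Vmax,app = 0.534 nmol·min⁻¹.
v = Vmax,app·[S]/(Km,app + [S]) = 0.534 × 6.83/(2.81 + 6.83) = 0.378 nmol·min⁻¹.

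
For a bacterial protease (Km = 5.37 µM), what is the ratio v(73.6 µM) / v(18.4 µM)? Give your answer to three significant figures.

The fractional saturations are [S]/(Km+[S]) = 18.4/23.77 = 0.7741 and 73.6/78.97 = 0.9320.
v₂/v₁ is just their ratio: 0.9320/0.7741 = 1.20.

1.20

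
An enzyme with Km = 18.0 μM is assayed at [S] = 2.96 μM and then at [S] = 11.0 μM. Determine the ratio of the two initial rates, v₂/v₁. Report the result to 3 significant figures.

2.69

The fractional saturations are [S]/(Km+[S]) = 2.96/20.96 = 0.1412 and 11.0/29.00 = 0.3793.
v₂/v₁ is just their ratio: 0.3793/0.1412 = 2.69.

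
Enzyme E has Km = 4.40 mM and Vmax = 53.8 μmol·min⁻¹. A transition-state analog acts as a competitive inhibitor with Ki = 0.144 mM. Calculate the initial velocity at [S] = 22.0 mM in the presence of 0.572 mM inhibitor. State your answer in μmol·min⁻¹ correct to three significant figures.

α = 1 + [I]/Ki = 1 + 0.572/0.144 = 4.972.
For a competitive inhibitor, Vmax is unchanged and the apparent Km becomes α·Km: Km,app = 21.9 mM, Vmax,app = 53.8 μmol·min⁻¹.
v = Vmax,app·[S]/(Km,app + [S]) = 53.8 × 22.0/(21.9 + 22.0) = 27.0 μmol·min⁻¹.

27.0 μmol·min⁻¹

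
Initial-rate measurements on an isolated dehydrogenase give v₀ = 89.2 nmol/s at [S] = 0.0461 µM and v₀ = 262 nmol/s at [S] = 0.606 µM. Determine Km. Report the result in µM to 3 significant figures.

0.115 µM

In reciprocal form, 1/v = (Km/Vmax)·(1/[S]) + 1/Vmax. The two points give (1/[S], 1/v) = (21.69, 0.01121) and (1.650, 0.003817).
Slope = (0.01121 − 0.003817)/(21.69 − 1.650) = 0.0003689; intercept = 0.01121 − 0.0003689×21.69 = 0.003208.
Vmax = 1/intercept = 312 nmol/s; Km = slope × Vmax = 0.0003689 × 312 = 0.115 µM.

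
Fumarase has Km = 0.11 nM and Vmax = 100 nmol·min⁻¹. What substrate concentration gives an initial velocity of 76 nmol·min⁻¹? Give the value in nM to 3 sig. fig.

The required fractional saturation is v/Vmax = 76/100 = 0.7600.
Then [S]/(Km+[S]) = 0.7600 ⇒ [S] = 0.11 × 0.7600/(1 − 0.7600) = 0.348 nM.

0.348 nM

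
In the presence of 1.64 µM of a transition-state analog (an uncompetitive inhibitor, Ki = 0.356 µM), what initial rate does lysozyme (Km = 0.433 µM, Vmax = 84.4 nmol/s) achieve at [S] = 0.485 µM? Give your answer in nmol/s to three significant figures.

α = 1 + [I]/Ki = 1 + 1.64/0.356 = 5.607.
For an uncompetitive inhibitor, both parameters are divided by α, giving Vmax/α and Km/α: Km,app = 0.0772 µM, Vmax,app = 15.1 nmol/s.
v = Vmax,app·[S]/(Km,app + [S]) = 15.1 × 0.485/(0.0772 + 0.485) = 13.0 nmol/s.

13.0 nmol/s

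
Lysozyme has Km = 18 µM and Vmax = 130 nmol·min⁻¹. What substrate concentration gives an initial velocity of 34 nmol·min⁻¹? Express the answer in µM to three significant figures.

Rearranging v = Vmax[S]/(Km+[S]) gives [S] = Km·v/(Vmax − v).
[S] = 18 × 34 / (130 − 34) = 612.0/96.00 = 6.38 µM.

6.38 µM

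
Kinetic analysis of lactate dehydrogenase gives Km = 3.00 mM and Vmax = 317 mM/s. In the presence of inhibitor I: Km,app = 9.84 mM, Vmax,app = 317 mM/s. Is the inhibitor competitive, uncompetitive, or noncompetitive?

Km increases (3.00 → 9.84 mM) while Vmax is unchanged — the hallmark of competitive inhibition.

competitive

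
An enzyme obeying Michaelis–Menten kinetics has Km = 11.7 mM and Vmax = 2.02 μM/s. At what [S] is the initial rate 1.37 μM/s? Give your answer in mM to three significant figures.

The required fractional saturation is v/Vmax = 1.37/2.02 = 0.6782.
Then [S]/(Km+[S]) = 0.6782 ⇒ [S] = 11.7 × 0.6782/(1 − 0.6782) = 24.7 mM.

24.7 mM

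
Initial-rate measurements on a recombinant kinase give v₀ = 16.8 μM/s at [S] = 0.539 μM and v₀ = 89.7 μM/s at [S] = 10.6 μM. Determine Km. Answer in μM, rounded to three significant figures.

In reciprocal form, 1/v = (Km/Vmax)·(1/[S]) + 1/Vmax. The two points give (1/[S], 1/v) = (1.855, 0.05952) and (0.09434, 0.01115).
Slope = (0.05952 − 0.01115)/(1.855 − 0.09434) = 0.02747; intercept = 0.05952 − 0.02747×1.855 = 0.008557.
Vmax = 1/intercept = 117 μM/s; Km = slope × Vmax = 0.02747 × 117 = 3.21 μM.

3.21 μM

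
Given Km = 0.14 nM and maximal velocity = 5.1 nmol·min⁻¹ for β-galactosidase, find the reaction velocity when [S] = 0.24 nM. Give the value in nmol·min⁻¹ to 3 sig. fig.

3.22 nmol·min⁻¹

v = Vmax·[S]/(Km + [S]) = 5.1 × 0.24 / (0.14 + 0.24)
  = 1.224 / 0.3800 = 3.22 nmol·min⁻¹.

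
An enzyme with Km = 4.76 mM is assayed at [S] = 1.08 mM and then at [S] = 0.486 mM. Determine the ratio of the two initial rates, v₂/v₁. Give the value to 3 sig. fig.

0.501

Since Vmax cancels, v₂/v₁ = [S]₂(Km+[S]₁) / [S]₁(Km+[S]₂).
= 0.486×(4.76+1.08) / (1.08×(4.76+0.486)) = 2.838/5.666 = 0.501.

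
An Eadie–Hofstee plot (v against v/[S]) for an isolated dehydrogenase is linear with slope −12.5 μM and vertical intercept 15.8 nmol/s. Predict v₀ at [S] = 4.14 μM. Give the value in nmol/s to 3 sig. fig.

In the Eadie–Hofstee form v = Vmax − Km·(v/[S]), the slope is −Km and the intercept is Vmax, so Km = 12.5 μM and Vmax = 15.8 nmol/s.
v = 15.8 × 4.14/(12.5 + 4.14) = 3.93 nmol/s.

3.93 nmol/s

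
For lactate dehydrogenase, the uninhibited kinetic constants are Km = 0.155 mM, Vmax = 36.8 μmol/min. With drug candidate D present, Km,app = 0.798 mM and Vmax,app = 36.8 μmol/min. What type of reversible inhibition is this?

competitive

Km increases (0.155 → 0.798 mM) while Vmax is unchanged — the hallmark of competitive inhibition.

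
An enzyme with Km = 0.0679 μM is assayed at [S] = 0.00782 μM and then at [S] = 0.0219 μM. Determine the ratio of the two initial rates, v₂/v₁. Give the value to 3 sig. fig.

2.36

The fractional saturations are [S]/(Km+[S]) = 0.00782/0.07572 = 0.1033 and 0.0219/0.08980 = 0.2439.
v₂/v₁ is just their ratio: 0.2439/0.1033 = 2.36.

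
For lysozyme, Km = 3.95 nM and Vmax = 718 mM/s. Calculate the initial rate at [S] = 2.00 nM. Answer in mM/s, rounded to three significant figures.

[S]/(Km+[S]) = 2.00/5.950 = 0.3361, the fractional saturation.
v = 0.3361 × Vmax = 0.3361 × 718 = 241 mM/s.

241 mM/s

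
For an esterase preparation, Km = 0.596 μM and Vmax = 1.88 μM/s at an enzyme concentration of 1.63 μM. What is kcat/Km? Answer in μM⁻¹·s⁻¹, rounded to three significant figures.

kcat = Vmax/[E]total = 1.88/1.63 = 1.15 s⁻¹.
kcat/Km = 1.15/0.596 = 1.94 μM⁻¹·s⁻¹.

1.94 μM⁻¹·s⁻¹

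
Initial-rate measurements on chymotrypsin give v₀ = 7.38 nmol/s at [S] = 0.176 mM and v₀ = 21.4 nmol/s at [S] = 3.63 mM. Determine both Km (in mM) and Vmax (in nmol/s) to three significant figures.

In reciprocal form, 1/v = (Km/Vmax)·(1/[S]) + 1/Vmax. The two points give (1/[S], 1/v) = (5.682, 0.1355) and (0.2755, 0.04673).
Slope = (0.1355 − 0.04673)/(5.682 − 0.2755) = 0.01642; intercept = 0.1355 − 0.01642×5.682 = 0.04221.
Vmax = 1/intercept = 23.7 nmol/s; Km = slope × Vmax = 0.01642 × 23.7 = 0.389 mM.

Km = 0.389 mM; Vmax = 23.7 nmol/s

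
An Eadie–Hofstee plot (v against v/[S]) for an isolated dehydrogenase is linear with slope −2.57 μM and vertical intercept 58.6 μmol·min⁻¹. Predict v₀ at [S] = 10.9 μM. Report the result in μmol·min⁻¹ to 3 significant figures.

47.4 μmol·min⁻¹

In the Eadie–Hofstee form v = Vmax − Km·(v/[S]), the slope is −Km and the intercept is Vmax, so Km = 2.57 μM and Vmax = 58.6 μmol·min⁻¹.
v = 58.6 × 10.9/(2.57 + 10.9) = 47.4 μmol·min⁻¹.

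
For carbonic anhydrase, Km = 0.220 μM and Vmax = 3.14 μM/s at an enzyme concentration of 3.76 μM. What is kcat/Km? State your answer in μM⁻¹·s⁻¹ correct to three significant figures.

3.80 μM⁻¹·s⁻¹

kcat = Vmax/[E]total = 3.14/3.76 = 0.835 s⁻¹.
kcat/Km = 0.835/0.220 = 3.80 μM⁻¹·s⁻¹.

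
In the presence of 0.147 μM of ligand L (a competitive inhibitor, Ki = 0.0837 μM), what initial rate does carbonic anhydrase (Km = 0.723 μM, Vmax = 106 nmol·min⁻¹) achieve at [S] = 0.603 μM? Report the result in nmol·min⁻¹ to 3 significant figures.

α = 1 + [I]/Ki = 1 + 0.147/0.0837 = 2.756.
For a competitive inhibitor, Vmax is unchanged and the apparent Km becomes α·Km: Km,app = 1.99 μM, Vmax,app = 106 nmol·min⁻¹.
v = Vmax,app·[S]/(Km,app + [S]) = 106 × 0.603/(1.99 + 0.603) = 24.6 nmol·min⁻¹.

24.6 nmol·min⁻¹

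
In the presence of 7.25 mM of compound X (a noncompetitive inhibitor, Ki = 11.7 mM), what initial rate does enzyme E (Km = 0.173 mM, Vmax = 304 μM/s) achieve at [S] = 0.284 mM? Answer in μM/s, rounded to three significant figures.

With α = 1 + [I]/Ki = 1 + 7.25/11.7 = 1.620, the noncompetitive rate law is v = (Vmax/α)·[S] / (Km + [S]).
v = (304/1.620)×0.284 / (0.173 + 0.284) = 53.31/0.4570 = 117 μM/s.

117 μM/s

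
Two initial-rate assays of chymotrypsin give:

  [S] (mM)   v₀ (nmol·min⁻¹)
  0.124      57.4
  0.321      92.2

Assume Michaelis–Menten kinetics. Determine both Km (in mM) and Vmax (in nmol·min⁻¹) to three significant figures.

Km = 0.198 mM; Vmax = 149 nmol·min⁻¹

From v = Vmax[S]/(Km+[S]), each point gives Vmax = v(Km+[S])/[S].
Equating: 57.4(Km+0.124)/0.124 = 92.2(Km+0.321)/0.321.
462.9·Km + 57.4 = 287.2·Km + 92.2, so (462.9 − 287.2)·Km = 92.2 − 57.4.
Km = 34.80/175.7 = 0.198 mM; then Vmax = 57.4(0.198+0.124)/0.124 = 149 nmol·min⁻¹.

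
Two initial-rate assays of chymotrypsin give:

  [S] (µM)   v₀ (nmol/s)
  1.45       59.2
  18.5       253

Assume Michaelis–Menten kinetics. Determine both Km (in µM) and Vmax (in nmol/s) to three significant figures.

Km = 7.14 µM; Vmax = 351 nmol/s

In reciprocal form, 1/v = (Km/Vmax)·(1/[S]) + 1/Vmax. The two points give (1/[S], 1/v) = (0.6897, 0.01689) and (0.05405, 0.003953).
Slope = (0.01689 − 0.003953)/(0.6897 − 0.05405) = 0.02036; intercept = 0.01689 − 0.02036×0.6897 = 0.002852.
Vmax = 1/intercept = 351 nmol/s; Km = slope × Vmax = 0.02036 × 351 = 7.14 µM.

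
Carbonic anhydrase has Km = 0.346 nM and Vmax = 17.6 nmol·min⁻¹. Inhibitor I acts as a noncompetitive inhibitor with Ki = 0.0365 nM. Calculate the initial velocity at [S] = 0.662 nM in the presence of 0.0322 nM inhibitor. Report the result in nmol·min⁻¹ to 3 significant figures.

6.14 nmol·min⁻¹

With α = 1 + [I]/Ki = 1 + 0.0322/0.0365 = 1.882, the noncompetitive rate law is v = (Vmax/α)·[S] / (Km + [S]).
v = (17.6/1.882)×0.662 / (0.346 + 0.662) = 6.190/1.008 = 6.14 nmol·min⁻¹.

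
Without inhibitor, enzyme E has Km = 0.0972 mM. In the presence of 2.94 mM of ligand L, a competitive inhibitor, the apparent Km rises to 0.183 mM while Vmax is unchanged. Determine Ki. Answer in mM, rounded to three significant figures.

3.33 mM

Competitive: Km,app = α·Km with α = 1 + [I]/Ki.
α = Km,app/Km = 0.183/0.0972 = 1.883.
Since α = 1 + [I]/Ki, [I]/Ki = 1.883 − 1 = 0.8827 and Ki = 2.94/0.8827 = 3.33 mM.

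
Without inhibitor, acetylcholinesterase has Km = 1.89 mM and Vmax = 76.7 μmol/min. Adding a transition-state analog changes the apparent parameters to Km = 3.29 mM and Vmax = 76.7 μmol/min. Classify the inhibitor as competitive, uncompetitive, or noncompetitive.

competitive

Km increases (1.89 → 3.29 mM) while Vmax is unchanged — the hallmark of competitive inhibition.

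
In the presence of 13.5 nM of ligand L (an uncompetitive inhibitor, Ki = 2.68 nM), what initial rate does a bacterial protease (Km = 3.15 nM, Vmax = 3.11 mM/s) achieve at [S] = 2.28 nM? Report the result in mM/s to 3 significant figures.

With α = 1 + [I]/Ki = 1 + 13.5/2.68 = 6.037, the uncompetitive rate law is v = (Vmax/α)·[S] / (Km/α + [S]).
v = (3.11/6.037)×2.28 / (3.15/6.037 + 2.28) = 1.174/2.802 = 0.419 mM/s.

0.419 mM/s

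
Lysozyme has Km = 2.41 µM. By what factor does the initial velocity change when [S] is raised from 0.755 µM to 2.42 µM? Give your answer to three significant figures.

The fractional saturations are [S]/(Km+[S]) = 0.755/3.165 = 0.2385 and 2.42/4.830 = 0.5010.
v₂/v₁ is just their ratio: 0.5010/0.2385 = 2.10.

2.10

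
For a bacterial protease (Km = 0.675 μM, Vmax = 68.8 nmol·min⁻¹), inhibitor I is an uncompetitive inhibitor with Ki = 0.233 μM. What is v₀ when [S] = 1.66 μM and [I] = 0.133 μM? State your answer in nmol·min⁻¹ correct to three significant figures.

With α = 1 + [I]/Ki = 1 + 0.133/0.233 = 1.571, the uncompetitive rate law is v = (Vmax/α)·[S] / (Km/α + [S]).
v = (68.8/1.571)×1.66 / (0.675/1.571 + 1.66) = 72.71/2.090 = 34.8 nmol·min⁻¹.

34.8 nmol·min⁻¹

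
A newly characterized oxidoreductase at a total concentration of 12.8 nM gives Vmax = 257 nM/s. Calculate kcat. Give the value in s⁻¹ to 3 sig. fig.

kcat = Vmax/[E]total = 257 nM/s / 12.8 nM = 20.1 s⁻¹.

20.1 s⁻¹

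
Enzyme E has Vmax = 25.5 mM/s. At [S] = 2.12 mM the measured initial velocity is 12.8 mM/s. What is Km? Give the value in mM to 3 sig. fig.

v/Vmax = 12.8/25.5 = 0.5020 = [S]/(Km+[S]).
So Km + [S] = [S]/0.5020 = 4.223 mM, giving Km = 4.223 − 2.12 = 2.10 mM.

2.10 mM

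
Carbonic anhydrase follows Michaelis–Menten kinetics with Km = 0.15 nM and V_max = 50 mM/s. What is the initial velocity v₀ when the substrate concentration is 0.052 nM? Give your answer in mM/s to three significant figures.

v = Vmax·[S]/(Km + [S]) = 50 × 0.052 / (0.15 + 0.052)
  = 2.600 / 0.2020 = 12.9 mM/s.

12.9 mM/s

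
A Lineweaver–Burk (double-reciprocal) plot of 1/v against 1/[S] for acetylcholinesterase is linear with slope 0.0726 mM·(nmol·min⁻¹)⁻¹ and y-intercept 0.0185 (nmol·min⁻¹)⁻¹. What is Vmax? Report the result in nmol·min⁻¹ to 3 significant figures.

The y-intercept of a Lineweaver–Burk plot equals 1/Vmax, so Vmax = 1/0.0185 = 54.1 nmol·min⁻¹.

54.1 nmol·min⁻¹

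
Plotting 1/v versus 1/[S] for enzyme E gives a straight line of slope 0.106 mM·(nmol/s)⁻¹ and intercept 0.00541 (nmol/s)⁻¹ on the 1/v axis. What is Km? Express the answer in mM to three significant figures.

y-intercept = 1/Vmax ⇒ Vmax = 185 nmol/s; slope = Km/Vmax ⇒ Km = slope × Vmax.
Km = 0.106 × 185 = 19.6 mM.

19.6 mM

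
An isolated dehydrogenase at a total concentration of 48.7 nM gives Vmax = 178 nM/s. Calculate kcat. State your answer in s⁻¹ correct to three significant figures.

3.66 s⁻¹

kcat = Vmax/[E]total = 178 nM/s / 48.7 nM = 3.66 s⁻¹.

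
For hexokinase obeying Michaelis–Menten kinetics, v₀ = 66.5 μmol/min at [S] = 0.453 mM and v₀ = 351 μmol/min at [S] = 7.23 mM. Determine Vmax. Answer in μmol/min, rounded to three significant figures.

In reciprocal form, 1/v = (Km/Vmax)·(1/[S]) + 1/Vmax. The two points give (1/[S], 1/v) = (2.208, 0.01504) and (0.1383, 0.002849).
Slope = (0.01504 − 0.002849)/(2.208 − 0.1383) = 0.005891; intercept = 0.01504 − 0.005891×2.208 = 0.002034.
Vmax = 1/intercept = 492 μmol/min; Km = slope × Vmax = 0.005891 × 492 = 2.90 mM.

492 μmol/min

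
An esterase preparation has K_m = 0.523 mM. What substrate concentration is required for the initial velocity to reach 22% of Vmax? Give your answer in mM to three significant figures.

v/Vmax = [S]/(Km+[S]) = 0.22, so [S] = Km·0.22/(1 − 0.22) = 0.523 × 0.2821.
[S] = 0.148 mM.

0.148 mM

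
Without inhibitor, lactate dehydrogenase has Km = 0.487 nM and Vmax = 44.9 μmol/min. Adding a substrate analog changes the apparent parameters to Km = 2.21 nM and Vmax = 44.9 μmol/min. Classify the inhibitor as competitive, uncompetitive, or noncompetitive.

Km increases (0.487 → 2.21 nM) while Vmax is unchanged — the hallmark of competitive inhibition.

competitive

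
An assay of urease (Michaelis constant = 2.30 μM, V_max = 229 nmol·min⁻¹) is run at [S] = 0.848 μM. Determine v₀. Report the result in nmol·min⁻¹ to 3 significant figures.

61.7 nmol·min⁻¹

v = Vmax·[S]/(Km + [S]) = 229 × 0.848 / (2.30 + 0.848)
  = 194.2 / 3.148 = 61.7 nmol·min⁻¹.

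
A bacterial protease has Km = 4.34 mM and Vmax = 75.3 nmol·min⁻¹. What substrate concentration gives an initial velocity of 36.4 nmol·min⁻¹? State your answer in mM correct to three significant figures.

Rearranging v = Vmax[S]/(Km+[S]) gives [S] = Km·v/(Vmax − v).
[S] = 4.34 × 36.4 / (75.3 − 36.4) = 158.0/38.90 = 4.06 mM.

4.06 mM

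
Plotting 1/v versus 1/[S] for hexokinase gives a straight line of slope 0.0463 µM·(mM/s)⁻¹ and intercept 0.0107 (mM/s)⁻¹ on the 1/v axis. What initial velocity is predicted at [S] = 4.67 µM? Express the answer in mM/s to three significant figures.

The y-intercept is 1/Vmax, so Vmax = 1/0.0107 = 93.5 mM/s.
The slope is Km/Vmax, so Km = 0.0463 × 93.5 = 4.33 µM.
Then v = 93.5 × 4.67/(4.33 + 4.67) = 48.5 mM/s.

48.5 mM/s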